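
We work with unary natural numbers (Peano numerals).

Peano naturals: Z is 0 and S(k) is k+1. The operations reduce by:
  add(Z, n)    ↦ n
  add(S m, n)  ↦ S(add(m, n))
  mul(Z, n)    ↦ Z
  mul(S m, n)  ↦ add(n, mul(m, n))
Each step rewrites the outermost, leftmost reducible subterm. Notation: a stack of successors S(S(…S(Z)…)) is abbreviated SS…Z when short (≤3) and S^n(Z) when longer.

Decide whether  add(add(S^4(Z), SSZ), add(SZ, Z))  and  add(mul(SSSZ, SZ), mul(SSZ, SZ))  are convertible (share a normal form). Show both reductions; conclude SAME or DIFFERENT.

Term A:
  start: add(add(S^4(Z), SSZ), add(SZ, Z))
  step 1: add(S(add(SSSZ, SSZ)), add(SZ, Z))
  step 2: S(add(add(SSSZ, SSZ), add(SZ, Z)))
  step 3: S(add(S(add(SSZ, SSZ)), add(SZ, Z)))
  step 4: S(S(add(add(SSZ, SSZ), add(SZ, Z))))
  step 5: S(S(add(S(add(SZ, SSZ)), add(SZ, Z))))
  step 6: S(S(S(add(add(SZ, SSZ), add(SZ, Z)))))
  step 7: S(S(S(add(S(add(Z, SSZ)), add(SZ, Z)))))
  step 8: S(S(S(S(add(add(Z, SSZ), add(SZ, Z))))))
  step 9: S(S(S(S(add(SSZ, add(SZ, Z))))))
  step 10: S(S(S(S(S(add(SZ, add(SZ, Z)))))))
  step 11: S(S(S(S(S(S(add(Z, add(SZ, Z))))))))
  step 12: S(S(S(S(S(S(add(SZ, Z)))))))
  step 13: S(S(S(S(S(S(S(add(Z, Z))))))))
  step 14: S^7(Z)

Term B:
  start: add(mul(SSSZ, SZ), mul(SSZ, SZ))
  step 1: add(add(SZ, mul(SSZ, SZ)), mul(SSZ, SZ))
  step 2: add(S(add(Z, mul(SSZ, SZ))), mul(SSZ, SZ))
  step 3: S(add(add(Z, mul(SSZ, SZ)), mul(SSZ, SZ)))
  step 4: S(add(mul(SSZ, SZ), mul(SSZ, SZ)))
  step 5: S(add(add(SZ, mul(SZ, SZ)), mul(SSZ, SZ)))
  step 6: S(add(S(add(Z, mul(SZ, SZ))), mul(SSZ, SZ)))
  step 7: S(S(add(add(Z, mul(SZ, SZ)), mul(SSZ, SZ))))
  step 8: S(S(add(mul(SZ, SZ), mul(SSZ, SZ))))
  step 9: S(S(add(add(SZ, mul(Z, SZ)), mul(SSZ, SZ))))
  step 10: S(S(add(S(add(Z, mul(Z, SZ))), mul(SSZ, SZ))))
  step 11: S(S(S(add(add(Z, mul(Z, SZ)), mul(SSZ, SZ)))))
  step 12: S(S(S(add(mul(Z, SZ), mul(SSZ, SZ)))))
  step 13: S(S(S(add(Z, mul(SSZ, SZ)))))
  step 14: S(S(S(mul(SSZ, SZ))))
  step 15: S(S(S(add(SZ, mul(SZ, SZ)))))
  step 16: S(S(S(S(add(Z, mul(SZ, SZ))))))
  step 17: S(S(S(S(mul(SZ, SZ)))))
  step 18: S(S(S(S(add(SZ, mul(Z, SZ))))))
  step 19: S(S(S(S(S(add(Z, mul(Z, SZ)))))))
  step 20: S(S(S(S(S(mul(Z, SZ))))))
  step 21: S^5(Z)

Answer: DIFFERENT — A ⇓ S^7(Z), B ⇓ S^5(Z)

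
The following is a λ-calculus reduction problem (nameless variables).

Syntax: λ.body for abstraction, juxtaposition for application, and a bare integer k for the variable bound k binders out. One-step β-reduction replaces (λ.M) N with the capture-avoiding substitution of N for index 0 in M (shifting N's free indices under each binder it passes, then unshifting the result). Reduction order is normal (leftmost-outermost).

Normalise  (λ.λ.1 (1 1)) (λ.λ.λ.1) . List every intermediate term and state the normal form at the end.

Answer: normal form = λ.λ.λ.1  (in 2 steps)

Working:
  start: (λ.λ.1 (1 1)) (λ.λ.λ.1)
  →1  λ.(λ.λ.λ.1) ((λ.λ.λ.1) (λ.λ.λ.1))
  →2  λ.λ.λ.1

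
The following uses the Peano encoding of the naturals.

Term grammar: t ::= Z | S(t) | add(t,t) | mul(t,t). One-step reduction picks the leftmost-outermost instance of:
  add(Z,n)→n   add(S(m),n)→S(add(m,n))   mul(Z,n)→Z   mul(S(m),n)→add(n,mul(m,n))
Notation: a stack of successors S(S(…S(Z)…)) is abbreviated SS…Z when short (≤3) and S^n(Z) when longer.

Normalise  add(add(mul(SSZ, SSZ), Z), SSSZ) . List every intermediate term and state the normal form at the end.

  start: add(add(mul(SSZ, SSZ), Z), SSSZ)
  →1  add(add(add(SSZ, mul(SZ, SSZ)), Z), SSSZ)
  →2  add(add(S(add(SZ, mul(SZ, SSZ))), Z), SSSZ)
  →3  add(S(add(add(SZ, mul(SZ, SSZ)), Z)), SSSZ)
  →4  S(add(add(add(SZ, mul(SZ, SSZ)), Z), SSSZ))
  →5  S(add(add(S(add(Z, mul(SZ, SSZ))), Z), SSSZ))
  →6  S(add(S(add(add(Z, mul(SZ, SSZ)), Z)), SSSZ))
  →7  S(S(add(add(add(Z, mul(SZ, SSZ)), Z), SSSZ)))
  →8  S(S(add(add(mul(SZ, SSZ), Z), SSSZ)))
  →9  S(S(add(add(add(SSZ, mul(Z, SSZ)), Z), SSSZ)))
  →10  S(S(add(add(S(add(SZ, mul(Z, SSZ))), Z), SSSZ)))
  →11  S(S(add(S(add(add(SZ, mul(Z, SSZ)), Z)), SSSZ)))
  →12  S(S(S(add(add(add(SZ, mul(Z, SSZ)), Z), SSSZ))))
  →13  S(S(S(add(add(S(add(Z, mul(Z, SSZ))), Z), SSSZ))))
  →14  S(S(S(add(S(add(add(Z, mul(Z, SSZ)), Z)), SSSZ))))
  →15  S(S(S(S(add(add(add(Z, mul(Z, SSZ)), Z), SSSZ)))))
  →16  S(S(S(S(add(add(mul(Z, SSZ), Z), SSSZ)))))
  →17  S(S(S(S(add(add(Z, Z), SSSZ)))))
  →18  S(S(S(S(add(Z, SSSZ)))))
  →19  S^7(Z)

Answer: normal form = S^7(Z)  (in 19 steps)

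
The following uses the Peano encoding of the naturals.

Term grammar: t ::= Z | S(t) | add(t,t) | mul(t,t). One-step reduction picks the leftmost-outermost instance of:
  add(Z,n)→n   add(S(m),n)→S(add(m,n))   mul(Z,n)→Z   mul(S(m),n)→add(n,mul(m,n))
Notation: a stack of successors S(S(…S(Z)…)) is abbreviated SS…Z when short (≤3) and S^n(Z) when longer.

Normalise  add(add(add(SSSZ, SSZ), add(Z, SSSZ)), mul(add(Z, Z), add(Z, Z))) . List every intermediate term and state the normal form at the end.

  start: add(add(add(SSSZ, SSZ), add(Z, SSSZ)), mul(add(Z, Z), add(Z, Z)))
  [1] add(add(S(add(SSZ, SSZ)), add(Z, SSSZ)), mul(add(Z, Z), add(Z, Z)))
  [2] add(S(add(add(SSZ, SSZ), add(Z, SSSZ))), mul(add(Z, Z), add(Z, Z)))
  [3] S(add(add(add(SSZ, SSZ), add(Z, SSSZ)), mul(add(Z, Z), add(Z, Z))))
  [4] S(add(add(S(add(SZ, SSZ)), add(Z, SSSZ)), mul(add(Z, Z), add(Z, Z))))
  [5] S(add(S(add(add(SZ, SSZ), add(Z, SSSZ))), mul(add(Z, Z), add(Z, Z))))
  [6] S(S(add(add(add(SZ, SSZ), add(Z, SSSZ)), mul(add(Z, Z), add(Z, Z)))))
  [7] S(S(add(add(S(add(Z, SSZ)), add(Z, SSSZ)), mul(add(Z, Z), add(Z, Z)))))
  [8] S(S(add(S(add(add(Z, SSZ), add(Z, SSSZ))), mul(add(Z, Z), add(Z, Z)))))
  [9] S(S(S(add(add(add(Z, SSZ), add(Z, SSSZ)), mul(add(Z, Z), add(Z, Z))))))
  [10] S(S(S(add(add(SSZ, add(Z, SSSZ)), mul(add(Z, Z), add(Z, Z))))))
  [11] S(S(S(add(S(add(SZ, add(Z, SSSZ))), mul(add(Z, Z), add(Z, Z))))))
  [12] S(S(S(S(add(add(SZ, add(Z, SSSZ)), mul(add(Z, Z), add(Z, Z)))))))
  [13] S(S(S(S(add(S(add(Z, add(Z, SSSZ))), mul(add(Z, Z), add(Z, Z)))))))
  [14] S(S(S(S(S(add(add(Z, add(Z, SSSZ)), mul(add(Z, Z), add(Z, Z))))))))
  [15] S(S(S(S(S(add(add(Z, SSSZ), mul(add(Z, Z), add(Z, Z))))))))
  [16] S(S(S(S(S(add(SSSZ, mul(add(Z, Z), add(Z, Z))))))))
  [17] S(S(S(S(S(S(add(SSZ, mul(add(Z, Z), add(Z, Z)))))))))
  [18] S(S(S(S(S(S(S(add(SZ, mul(add(Z, Z), add(Z, Z))))))))))
  [19] S(S(S(S(S(S(S(S(add(Z, mul(add(Z, Z), add(Z, Z)))))))))))
  [20] S(S(S(S(S(S(S(S(mul(add(Z, Z), add(Z, Z))))))))))
  [21] S(S(S(S(S(S(S(S(mul(Z, add(Z, Z))))))))))
  [22] S^8(Z)

Answer: normal form = S^8(Z)  (in 22 steps)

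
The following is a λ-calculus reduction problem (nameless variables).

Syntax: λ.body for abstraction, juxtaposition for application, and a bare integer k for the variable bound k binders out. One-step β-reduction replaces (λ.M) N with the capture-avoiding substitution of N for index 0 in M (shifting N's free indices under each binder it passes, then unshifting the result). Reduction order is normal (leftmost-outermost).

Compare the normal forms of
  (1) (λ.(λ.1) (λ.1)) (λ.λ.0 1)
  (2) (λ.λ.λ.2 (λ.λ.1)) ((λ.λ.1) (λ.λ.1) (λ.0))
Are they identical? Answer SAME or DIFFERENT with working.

Term A:
  start: (λ.(λ.1) (λ.1)) (λ.λ.0 1)
  [1] (λ.λ.λ.0 1) (λ.λ.λ.0 1)
  [2] λ.λ.0 1

Term B:
  start: (λ.λ.λ.2 (λ.λ.1)) ((λ.λ.1) (λ.λ.1) (λ.0))
  [1] λ.λ.(λ.λ.1) (λ.λ.1) (λ.0) (λ.λ.1)
  [2] λ.λ.(λ.λ.λ.1) (λ.0) (λ.λ.1)
  [3] λ.λ.(λ.λ.1) (λ.λ.1)
  [4] λ.λ.λ.λ.λ.1

Answer: DIFFERENT — A ⇓ λ.λ.0 1, B ⇓ λ.λ.λ.λ.λ.1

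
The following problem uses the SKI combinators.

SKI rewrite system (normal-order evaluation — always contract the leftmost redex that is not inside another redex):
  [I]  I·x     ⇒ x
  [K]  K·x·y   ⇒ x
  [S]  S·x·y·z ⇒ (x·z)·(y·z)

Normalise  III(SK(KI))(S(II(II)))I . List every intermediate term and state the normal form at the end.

Answer: normal form = SII  (in 8 steps)

Working:
  start: III(SK(KI))(S(II(II)))I
  →1  II(SK(KI))(S(II(II)))I
  →2  I(SK(KI))(S(II(II)))I
  →3  SK(KI)(S(II(II)))I
  →4  K(S(II(II)))(KI(S(II(II))))I
  →5  S(II(II))I
  →6  S(I(II))I
  →7  S(II)I
  →8  SII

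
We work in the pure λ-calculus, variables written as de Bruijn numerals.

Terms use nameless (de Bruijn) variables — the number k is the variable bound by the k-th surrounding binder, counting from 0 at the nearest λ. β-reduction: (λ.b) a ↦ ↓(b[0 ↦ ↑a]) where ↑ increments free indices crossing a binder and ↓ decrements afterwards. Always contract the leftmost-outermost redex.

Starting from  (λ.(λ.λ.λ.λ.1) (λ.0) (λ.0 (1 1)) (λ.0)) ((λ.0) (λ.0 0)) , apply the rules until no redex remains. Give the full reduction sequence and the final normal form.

Answer: normal form = λ.λ.0  (in 4 steps)

Derivation:
  start: (λ.(λ.λ.λ.λ.1) (λ.0) (λ.0 (1 1)) (λ.0)) ((λ.0) (λ.0 0))
  [1] (λ.λ.λ.λ.1) (λ.0) (λ.0 ((λ.0) (λ.0 0) ((λ.0) (λ.0 0)))) (λ.0)
  [2] (λ.λ.λ.1) (λ.0 ((λ.0) (λ.0 0) ((λ.0) (λ.0 0)))) (λ.0)
  [3] (λ.λ.1) (λ.0)
  [4] λ.λ.0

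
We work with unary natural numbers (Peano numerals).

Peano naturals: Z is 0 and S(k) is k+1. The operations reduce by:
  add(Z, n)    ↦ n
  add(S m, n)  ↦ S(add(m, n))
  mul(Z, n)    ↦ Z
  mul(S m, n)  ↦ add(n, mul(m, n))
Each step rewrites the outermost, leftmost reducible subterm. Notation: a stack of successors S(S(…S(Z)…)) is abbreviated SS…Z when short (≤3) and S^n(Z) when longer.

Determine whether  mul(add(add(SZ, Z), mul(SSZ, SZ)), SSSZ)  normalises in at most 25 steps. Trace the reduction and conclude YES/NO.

  start: mul(add(add(SZ, Z), mul(SSZ, SZ)), SSSZ)
  step 1: mul(add(S(add(Z, Z)), mul(SSZ, SZ)), SSSZ)
  step 2: mul(S(add(add(Z, Z), mul(SSZ, SZ))), SSSZ)
  step 3: add(SSSZ, mul(add(add(Z, Z), mul(SSZ, SZ)), SSSZ))
  step 4: S(add(SSZ, mul(add(add(Z, Z), mul(SSZ, SZ)), SSSZ)))
  step 5: S(S(add(SZ, mul(add(add(Z, Z), mul(SSZ, SZ)), SSSZ))))
  step 6: S(S(S(add(Z, mul(add(add(Z, Z), mul(SSZ, SZ)), SSSZ)))))
  step 7: S(S(S(mul(add(add(Z, Z), mul(SSZ, SZ)), SSSZ))))
  step 8: S(S(S(mul(add(Z, mul(SSZ, SZ)), SSSZ))))
  step 9: S(S(S(mul(mul(SSZ, SZ), SSSZ))))
  step 10: S(S(S(mul(add(SZ, mul(SZ, SZ)), SSSZ))))
  step 11: S(S(S(mul(S(add(Z, mul(SZ, SZ))), SSSZ))))
  step 12: S(S(S(add(SSSZ, mul(add(Z, mul(SZ, SZ)), SSSZ)))))
  step 13: S(S(S(S(add(SSZ, mul(add(Z, mul(SZ, SZ)), SSSZ))))))
  step 14: S(S(S(S(S(add(SZ, mul(add(Z, mul(SZ, SZ)), SSSZ)))))))
  step 15: S(S(S(S(S(S(add(Z, mul(add(Z, mul(SZ, SZ)), SSSZ))))))))
  step 16: S(S(S(S(S(S(mul(add(Z, mul(SZ, SZ)), SSSZ)))))))
  step 17: S(S(S(S(S(S(mul(mul(SZ, SZ), SSSZ)))))))
  step 18: S(S(S(S(S(S(mul(add(SZ, mul(Z, SZ)), SSSZ)))))))
  step 19: S(S(S(S(S(S(mul(S(add(Z, mul(Z, SZ))), SSSZ)))))))
  step 20: S(S(S(S(S(S(add(SSSZ, mul(add(Z, mul(Z, SZ)), SSSZ))))))))
  step 21: S(S(S(S(S(S(S(add(SSZ, mul(add(Z, mul(Z, SZ)), SSSZ)))))))))
  step 22: S(S(S(S(S(S(S(S(add(SZ, mul(add(Z, mul(Z, SZ)), SSSZ))))))))))
  step 23: S(S(S(S(S(S(S(S(S(add(Z, mul(add(Z, mul(Z, SZ)), SSSZ)))))))))))
  step 24: S(S(S(S(S(S(S(S(S(mul(add(Z, mul(Z, SZ)), SSSZ))))))))))
  step 25: S(S(S(S(S(S(S(S(S(mul(mul(Z, SZ), SSSZ))))))))))

Answer: NO — after 25 steps the term is S(S(S(S(S(S(S(S(S(mul(mul(Z, SZ), SSSZ)))))))))), not yet normal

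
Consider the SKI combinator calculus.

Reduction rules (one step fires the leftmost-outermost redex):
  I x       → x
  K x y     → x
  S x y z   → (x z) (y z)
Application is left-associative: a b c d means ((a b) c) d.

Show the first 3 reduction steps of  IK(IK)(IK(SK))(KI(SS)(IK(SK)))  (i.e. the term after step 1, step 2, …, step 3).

Answer: after 3 steps: K(KI(SS)(IK(SK)))

Working:
  start: IK(IK)(IK(SK))(KI(SS)(IK(SK)))
  →1  K(IK)(IK(SK))(KI(SS)(IK(SK)))
  →2  IK(KI(SS)(IK(SK)))
  →3  K(KI(SS)(IK(SK)))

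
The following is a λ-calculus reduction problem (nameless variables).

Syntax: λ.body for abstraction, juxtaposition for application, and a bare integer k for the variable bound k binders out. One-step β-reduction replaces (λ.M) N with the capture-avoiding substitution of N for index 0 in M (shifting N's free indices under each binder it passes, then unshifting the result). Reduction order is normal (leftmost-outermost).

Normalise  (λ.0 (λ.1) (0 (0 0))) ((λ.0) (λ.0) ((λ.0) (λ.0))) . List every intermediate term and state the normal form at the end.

  start: (λ.0 (λ.1) (0 (0 0))) ((λ.0) (λ.0) ((λ.0) (λ.0)))
  →1  (λ.0) (λ.0) ((λ.0) (λ.0)) (λ.(λ.0) (λ.0) ((λ.0) (λ.0))) ((λ.0) (λ.0) ((λ.0) (λ.0)) ((λ.0) (λ.0) ((λ.0) (λ.0)) ((λ.0) (λ.0) ((λ.0) (λ.0)))))
  →2  (λ.0) ((λ.0) (λ.0)) (λ.(λ.0) (λ.0) ((λ.0) (λ.0))) ((λ.0) (λ.0) ((λ.0) (λ.0)) ((λ.0) (λ.0) ((λ.0) (λ.0)) ((λ.0) (λ.0) ((λ.0) (λ.0)))))
  →3  (λ.0) (λ.0) (λ.(λ.0) (λ.0) ((λ.0) (λ.0))) ((λ.0) (λ.0) ((λ.0) (λ.0)) ((λ.0) (λ.0) ((λ.0) (λ.0)) ((λ.0) (λ.0) ((λ.0) (λ.0)))))
  →4  (λ.0) (λ.(λ.0) (λ.0) ((λ.0) (λ.0))) ((λ.0) (λ.0) ((λ.0) (λ.0)) ((λ.0) (λ.0) ((λ.0) (λ.0)) ((λ.0) (λ.0) ((λ.0) (λ.0)))))
  →5  (λ.(λ.0) (λ.0) ((λ.0) (λ.0))) ((λ.0) (λ.0) ((λ.0) (λ.0)) ((λ.0) (λ.0) ((λ.0) (λ.0)) ((λ.0) (λ.0) ((λ.0) (λ.0)))))
  →6  (λ.0) (λ.0) ((λ.0) (λ.0))
  →7  (λ.0) ((λ.0) (λ.0))
  →8  (λ.0) (λ.0)
  →9  λ.0

Answer: normal form = λ.0  (in 9 steps)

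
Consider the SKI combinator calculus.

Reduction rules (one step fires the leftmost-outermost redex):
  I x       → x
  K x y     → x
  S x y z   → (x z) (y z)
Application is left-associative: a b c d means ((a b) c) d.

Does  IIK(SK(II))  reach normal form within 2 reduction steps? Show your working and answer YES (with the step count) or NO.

Answer: NO — after 2 steps the term is K(SK(II)), not yet normal

Derivation:
  start: IIK(SK(II))
  step 1: IK(SK(II))
  step 2: K(SK(II))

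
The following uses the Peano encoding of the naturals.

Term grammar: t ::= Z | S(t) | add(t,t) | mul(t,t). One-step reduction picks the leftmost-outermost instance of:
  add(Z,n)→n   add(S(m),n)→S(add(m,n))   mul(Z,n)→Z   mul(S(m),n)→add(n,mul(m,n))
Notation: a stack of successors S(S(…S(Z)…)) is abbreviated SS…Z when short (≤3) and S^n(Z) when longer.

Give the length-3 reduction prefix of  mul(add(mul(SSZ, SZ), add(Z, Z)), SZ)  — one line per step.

  start: mul(add(mul(SSZ, SZ), add(Z, Z)), SZ)
  [1] mul(add(add(SZ, mul(SZ, SZ)), add(Z, Z)), SZ)
  [2] mul(add(S(add(Z, mul(SZ, SZ))), add(Z, Z)), SZ)
  [3] mul(S(add(add(Z, mul(SZ, SZ)), add(Z, Z))), SZ)

Answer: after 3 steps: mul(S(add(add(Z, mul(SZ, SZ)), add(Z, Z))), SZ)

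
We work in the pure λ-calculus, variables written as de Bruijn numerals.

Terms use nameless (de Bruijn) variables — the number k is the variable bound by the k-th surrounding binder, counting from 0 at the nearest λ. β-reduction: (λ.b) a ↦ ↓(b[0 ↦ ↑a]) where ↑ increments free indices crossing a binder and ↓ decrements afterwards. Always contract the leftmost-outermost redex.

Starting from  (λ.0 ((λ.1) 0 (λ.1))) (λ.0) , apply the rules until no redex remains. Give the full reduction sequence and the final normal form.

Answer: normal form = λ.λ.0  (in 4 steps)

Reduction:
  start: (λ.0 ((λ.1) 0 (λ.1))) (λ.0)
  step 1: (λ.0) ((λ.λ.0) (λ.0) (λ.λ.0))
  step 2: (λ.λ.0) (λ.0) (λ.λ.0)
  step 3: (λ.0) (λ.λ.0)
  step 4: λ.λ.0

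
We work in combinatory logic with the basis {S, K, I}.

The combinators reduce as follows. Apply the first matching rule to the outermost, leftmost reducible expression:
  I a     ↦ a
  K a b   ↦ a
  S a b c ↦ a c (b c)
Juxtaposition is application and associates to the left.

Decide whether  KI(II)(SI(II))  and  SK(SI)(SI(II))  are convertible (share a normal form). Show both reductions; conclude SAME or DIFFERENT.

Term A:
  start: KI(II)(SI(II))
  →1  I(SI(II))
  →2  SI(II)
  →3  SII

Term B:
  start: SK(SI)(SI(II))
  →1  K(SI(II))(SI(SI(II)))
  →2  SI(II)
  →3  SII

Answer: SAME — A ⇓ SII, B ⇓ SII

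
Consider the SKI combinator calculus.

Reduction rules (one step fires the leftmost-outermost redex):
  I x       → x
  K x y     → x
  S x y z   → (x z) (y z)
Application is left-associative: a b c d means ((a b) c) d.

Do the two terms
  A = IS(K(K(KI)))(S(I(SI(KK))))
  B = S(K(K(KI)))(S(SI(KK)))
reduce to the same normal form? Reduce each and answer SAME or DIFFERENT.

Term A:
  start: IS(K(K(KI)))(S(I(SI(KK))))
  [1] S(K(K(KI)))(S(I(SI(KK))))
  [2] S(K(K(KI)))(S(SI(KK)))

Term B:
  start: S(K(K(KI)))(S(SI(KK)))

Answer: SAME — A ⇓ S(K(K(KI)))(S(SI(KK))), B ⇓ S(K(K(KI)))(S(SI(KK)))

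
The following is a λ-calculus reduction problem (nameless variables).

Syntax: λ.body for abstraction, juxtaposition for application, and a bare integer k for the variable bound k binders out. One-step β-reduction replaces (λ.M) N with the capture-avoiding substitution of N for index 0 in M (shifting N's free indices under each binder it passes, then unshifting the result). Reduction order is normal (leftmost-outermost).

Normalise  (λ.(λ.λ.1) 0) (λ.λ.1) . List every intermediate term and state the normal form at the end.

  start: (λ.(λ.λ.1) 0) (λ.λ.1)
  [1] (λ.λ.1) (λ.λ.1)
  [2] λ.λ.λ.1

Answer: normal form = λ.λ.λ.1  (in 2 steps)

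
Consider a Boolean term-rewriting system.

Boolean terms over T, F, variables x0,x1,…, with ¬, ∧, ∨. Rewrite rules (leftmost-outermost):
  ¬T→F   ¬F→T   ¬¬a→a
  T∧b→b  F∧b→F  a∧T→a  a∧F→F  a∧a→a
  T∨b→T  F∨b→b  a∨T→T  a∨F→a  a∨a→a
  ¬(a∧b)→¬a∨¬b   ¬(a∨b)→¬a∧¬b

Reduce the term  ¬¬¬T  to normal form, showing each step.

Answer: normal form = F  (in 2 steps)

Working:
  start: ¬¬¬T
  step 1: ¬T
  step 2: F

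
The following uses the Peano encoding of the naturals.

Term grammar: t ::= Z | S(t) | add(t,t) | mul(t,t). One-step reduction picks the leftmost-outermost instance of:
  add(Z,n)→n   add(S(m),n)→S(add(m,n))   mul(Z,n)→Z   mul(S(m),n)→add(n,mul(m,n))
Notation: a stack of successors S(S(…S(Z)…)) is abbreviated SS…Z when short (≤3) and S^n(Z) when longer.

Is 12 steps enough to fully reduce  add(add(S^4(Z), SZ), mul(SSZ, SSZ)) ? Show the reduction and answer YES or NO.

Answer: NO — after 12 steps the term is S(S(S(S(S(add(SSZ, mul(SZ, SSZ))))))), not yet normal

Working:
  start: add(add(S^4(Z), SZ), mul(SSZ, SSZ))
  →1  add(S(add(SSSZ, SZ)), mul(SSZ, SSZ))
  →2  S(add(add(SSSZ, SZ), mul(SSZ, SSZ)))
  →3  S(add(S(add(SSZ, SZ)), mul(SSZ, SSZ)))
  →4  S(S(add(add(SSZ, SZ), mul(SSZ, SSZ))))
  →5  S(S(add(S(add(SZ, SZ)), mul(SSZ, SSZ))))
  →6  S(S(S(add(add(SZ, SZ), mul(SSZ, SSZ)))))
  →7  S(S(S(add(S(add(Z, SZ)), mul(SSZ, SSZ)))))
  →8  S(S(S(S(add(add(Z, SZ), mul(SSZ, SSZ))))))
  →9  S(S(S(S(add(SZ, mul(SSZ, SSZ))))))
  →10  S(S(S(S(S(add(Z, mul(SSZ, SSZ)))))))
  →11  S(S(S(S(S(mul(SSZ, SSZ))))))
  →12  S(S(S(S(S(add(SSZ, mul(SZ, SSZ)))))))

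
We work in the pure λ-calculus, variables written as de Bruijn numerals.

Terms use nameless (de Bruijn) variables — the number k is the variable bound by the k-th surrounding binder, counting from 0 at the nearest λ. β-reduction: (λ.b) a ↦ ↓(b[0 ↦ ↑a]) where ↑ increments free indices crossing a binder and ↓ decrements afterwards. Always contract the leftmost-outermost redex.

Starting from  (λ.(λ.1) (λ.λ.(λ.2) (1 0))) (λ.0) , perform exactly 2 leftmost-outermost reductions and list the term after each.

Answer: after 2 steps: λ.0

Derivation:
  start: (λ.(λ.1) (λ.λ.(λ.2) (1 0))) (λ.0)
  →1  (λ.λ.0) (λ.λ.(λ.2) (1 0))
  →2  λ.0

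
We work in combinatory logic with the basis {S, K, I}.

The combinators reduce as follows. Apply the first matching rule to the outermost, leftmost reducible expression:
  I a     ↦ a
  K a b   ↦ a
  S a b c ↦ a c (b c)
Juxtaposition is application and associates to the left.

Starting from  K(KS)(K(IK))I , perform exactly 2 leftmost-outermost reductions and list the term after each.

  start: K(KS)(K(IK))I
  [1] KSI
  [2] S

Answer: after 2 steps: S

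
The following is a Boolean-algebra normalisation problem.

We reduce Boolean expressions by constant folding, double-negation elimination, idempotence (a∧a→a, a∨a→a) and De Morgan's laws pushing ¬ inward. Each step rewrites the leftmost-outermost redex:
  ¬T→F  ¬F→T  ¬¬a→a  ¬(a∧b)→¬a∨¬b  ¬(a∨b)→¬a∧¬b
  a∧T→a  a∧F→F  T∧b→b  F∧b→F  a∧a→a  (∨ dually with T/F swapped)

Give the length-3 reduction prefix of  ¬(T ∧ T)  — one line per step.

  start: ¬(T ∧ T)
  step 1: ¬T ∨ ¬T
  step 2: ¬T
  step 3: F

Answer: after 3 steps: F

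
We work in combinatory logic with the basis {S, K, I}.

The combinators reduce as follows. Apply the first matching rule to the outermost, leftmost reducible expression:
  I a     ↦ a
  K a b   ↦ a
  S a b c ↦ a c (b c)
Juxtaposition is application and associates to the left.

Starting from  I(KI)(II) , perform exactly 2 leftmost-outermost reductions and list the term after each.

Answer: after 2 steps: I

Derivation:
  start: I(KI)(II)
  [1] KI(II)
  [2] I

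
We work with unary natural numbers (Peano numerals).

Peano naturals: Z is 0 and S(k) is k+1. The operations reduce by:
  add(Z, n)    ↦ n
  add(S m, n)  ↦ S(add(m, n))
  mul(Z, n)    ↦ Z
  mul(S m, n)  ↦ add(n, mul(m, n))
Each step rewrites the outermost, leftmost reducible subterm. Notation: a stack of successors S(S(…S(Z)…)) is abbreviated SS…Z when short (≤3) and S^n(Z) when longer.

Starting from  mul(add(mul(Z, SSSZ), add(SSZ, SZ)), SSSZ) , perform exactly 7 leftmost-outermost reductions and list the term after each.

Answer: after 7 steps: S(S(S(add(Z, mul(add(SZ, SZ), SSSZ)))))

Derivation:
  start: mul(add(mul(Z, SSSZ), add(SSZ, SZ)), SSSZ)
  step 1: mul(add(Z, add(SSZ, SZ)), SSSZ)
  step 2: mul(add(SSZ, SZ), SSSZ)
  step 3: mul(S(add(SZ, SZ)), SSSZ)
  step 4: add(SSSZ, mul(add(SZ, SZ), SSSZ))
  step 5: S(add(SSZ, mul(add(SZ, SZ), SSSZ)))
  step 6: S(S(add(SZ, mul(add(SZ, SZ), SSSZ))))
  step 7: S(S(S(add(Z, mul(add(SZ, SZ), SSSZ)))))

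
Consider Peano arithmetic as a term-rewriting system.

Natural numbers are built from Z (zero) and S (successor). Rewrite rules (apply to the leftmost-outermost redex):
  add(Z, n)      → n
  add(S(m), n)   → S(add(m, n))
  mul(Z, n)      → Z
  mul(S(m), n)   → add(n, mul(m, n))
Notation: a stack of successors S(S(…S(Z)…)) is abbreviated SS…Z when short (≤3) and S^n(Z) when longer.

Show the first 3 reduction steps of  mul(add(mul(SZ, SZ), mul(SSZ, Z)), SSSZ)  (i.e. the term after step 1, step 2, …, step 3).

Answer: after 3 steps: mul(S(add(add(Z, mul(Z, SZ)), mul(SSZ, Z))), SSSZ)

Derivation:
  start: mul(add(mul(SZ, SZ), mul(SSZ, Z)), SSSZ)
  →1  mul(add(add(SZ, mul(Z, SZ)), mul(SSZ, Z)), SSSZ)
  →2  mul(add(S(add(Z, mul(Z, SZ))), mul(SSZ, Z)), SSSZ)
  →3  mul(S(add(add(Z, mul(Z, SZ)), mul(SSZ, Z))), SSSZ)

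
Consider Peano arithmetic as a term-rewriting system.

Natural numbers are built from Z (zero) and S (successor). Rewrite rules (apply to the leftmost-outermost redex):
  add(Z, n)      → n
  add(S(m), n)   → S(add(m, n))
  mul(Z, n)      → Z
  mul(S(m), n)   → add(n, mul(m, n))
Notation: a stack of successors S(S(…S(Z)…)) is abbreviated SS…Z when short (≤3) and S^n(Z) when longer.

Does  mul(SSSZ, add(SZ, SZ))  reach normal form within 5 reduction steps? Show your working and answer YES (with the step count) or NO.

  start: mul(SSSZ, add(SZ, SZ))
  →1  add(add(SZ, SZ), mul(SSZ, add(SZ, SZ)))
  →2  add(S(add(Z, SZ)), mul(SSZ, add(SZ, SZ)))
  →3  S(add(add(Z, SZ), mul(SSZ, add(SZ, SZ))))
  →4  S(add(SZ, mul(SSZ, add(SZ, SZ))))
  →5  S(S(add(Z, mul(SSZ, add(SZ, SZ)))))

Answer: NO — after 5 steps the term is S(S(add(Z, mul(SSZ, add(SZ, SZ))))), not yet normal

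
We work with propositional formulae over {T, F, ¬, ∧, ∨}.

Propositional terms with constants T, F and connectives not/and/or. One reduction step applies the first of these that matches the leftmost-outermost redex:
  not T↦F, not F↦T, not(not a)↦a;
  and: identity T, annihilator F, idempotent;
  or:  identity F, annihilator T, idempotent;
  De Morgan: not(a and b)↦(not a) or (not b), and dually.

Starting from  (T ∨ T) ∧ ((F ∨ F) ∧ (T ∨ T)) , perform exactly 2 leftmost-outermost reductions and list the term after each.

  start: (T ∨ T) ∧ ((F ∨ F) ∧ (T ∨ T))
  step 1: T ∧ ((F ∨ F) ∧ (T ∨ T))
  step 2: (F ∨ F) ∧ (T ∨ T)

Answer: after 2 steps: (F ∨ F) ∧ (T ∨ T)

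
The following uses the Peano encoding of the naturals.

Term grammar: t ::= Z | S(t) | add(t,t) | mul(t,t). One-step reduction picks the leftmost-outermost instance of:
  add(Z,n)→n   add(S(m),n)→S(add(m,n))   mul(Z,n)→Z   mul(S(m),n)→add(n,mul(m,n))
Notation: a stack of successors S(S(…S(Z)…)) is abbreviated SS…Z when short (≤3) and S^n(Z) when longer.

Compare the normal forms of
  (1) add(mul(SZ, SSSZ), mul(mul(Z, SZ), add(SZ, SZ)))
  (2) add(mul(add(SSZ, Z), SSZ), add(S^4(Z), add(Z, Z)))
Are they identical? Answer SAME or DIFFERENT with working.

Answer: DIFFERENT — A ⇓ SSSZ, B ⇓ S^8(Z)

Working:
Term A:
  start: add(mul(SZ, SSSZ), mul(mul(Z, SZ), add(SZ, SZ)))
  step 1: add(add(SSSZ, mul(Z, SSSZ)), mul(mul(Z, SZ), add(SZ, SZ)))
  step 2: add(S(add(SSZ, mul(Z, SSSZ))), mul(mul(Z, SZ), add(SZ, SZ)))
  step 3: S(add(add(SSZ, mul(Z, SSSZ)), mul(mul(Z, SZ), add(SZ, SZ))))
  step 4: S(add(S(add(SZ, mul(Z, SSSZ))), mul(mul(Z, SZ), add(SZ, SZ))))
  step 5: S(S(add(add(SZ, mul(Z, SSSZ)), mul(mul(Z, SZ), add(SZ, SZ)))))
  step 6: S(S(add(S(add(Z, mul(Z, SSSZ))), mul(mul(Z, SZ), add(SZ, SZ)))))
  step 7: S(S(S(add(add(Z, mul(Z, SSSZ)), mul(mul(Z, SZ), add(SZ, SZ))))))
  step 8: S(S(S(add(mul(Z, SSSZ), mul(mul(Z, SZ), add(SZ, SZ))))))
  step 9: S(S(S(add(Z, mul(mul(Z, SZ), add(SZ, SZ))))))
  step 10: S(S(S(mul(mul(Z, SZ), add(SZ, SZ)))))
  step 11: S(S(S(mul(Z, add(SZ, SZ)))))
  step 12: SSSZ

Term B:
  start: add(mul(add(SSZ, Z), SSZ), add(S^4(Z), add(Z, Z)))
  step 1: add(mul(S(add(SZ, Z)), SSZ), add(S^4(Z), add(Z, Z)))
  step 2: add(add(SSZ, mul(add(SZ, Z), SSZ)), add(S^4(Z), add(Z, Z)))
  step 3: add(S(add(SZ, mul(add(SZ, Z), SSZ))), add(S^4(Z), add(Z, Z)))
  step 4: S(add(add(SZ, mul(add(SZ, Z), SSZ)), add(S^4(Z), add(Z, Z))))
  step 5: S(add(S(add(Z, mul(add(SZ, Z), SSZ))), add(S^4(Z), add(Z, Z))))
  step 6: S(S(add(add(Z, mul(add(SZ, Z), SSZ)), add(S^4(Z), add(Z, Z)))))
  step 7: S(S(add(mul(add(SZ, Z), SSZ), add(S^4(Z), add(Z, Z)))))
  step 8: S(S(add(mul(S(add(Z, Z)), SSZ), add(S^4(Z), add(Z, Z)))))
  step 9: S(S(add(add(SSZ, mul(add(Z, Z), SSZ)), add(S^4(Z), add(Z, Z)))))
  step 10: S(S(add(S(add(SZ, mul(add(Z, Z), SSZ))), add(S^4(Z), add(Z, Z)))))
  step 11: S(S(S(add(add(SZ, mul(add(Z, Z), SSZ)), add(S^4(Z), add(Z, Z))))))
  step 12: S(S(S(add(S(add(Z, mul(add(Z, Z), SSZ))), add(S^4(Z), add(Z, Z))))))
  step 13: S(S(S(S(add(add(Z, mul(add(Z, Z), SSZ)), add(S^4(Z), add(Z, Z)))))))
  step 14: S(S(S(S(add(mul(add(Z, Z), SSZ), add(S^4(Z), add(Z, Z)))))))
  step 15: S(S(S(S(add(mul(Z, SSZ), add(S^4(Z), add(Z, Z)))))))
  step 16: S(S(S(S(add(Z, add(S^4(Z), add(Z, Z)))))))
  step 17: S(S(S(S(add(S^4(Z), add(Z, Z))))))
  step 18: S(S(S(S(S(add(SSSZ, add(Z, Z)))))))
  step 19: S(S(S(S(S(S(add(SSZ, add(Z, Z))))))))
  step 20: S(S(S(S(S(S(S(add(SZ, add(Z, Z)))))))))
  step 21: S(S(S(S(S(S(S(S(add(Z, add(Z, Z))))))))))
  step 22: S(S(S(S(S(S(S(S(add(Z, Z)))))))))
  step 23: S^8(Z)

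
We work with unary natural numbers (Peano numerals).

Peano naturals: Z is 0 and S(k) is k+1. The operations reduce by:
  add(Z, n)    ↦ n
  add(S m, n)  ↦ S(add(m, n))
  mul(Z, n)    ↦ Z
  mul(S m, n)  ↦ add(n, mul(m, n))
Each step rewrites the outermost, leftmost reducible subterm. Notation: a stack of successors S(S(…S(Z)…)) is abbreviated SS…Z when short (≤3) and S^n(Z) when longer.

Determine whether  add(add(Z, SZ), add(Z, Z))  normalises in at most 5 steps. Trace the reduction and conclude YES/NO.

Answer: YES — reaches normal form SZ in 4 ≤ 5 steps

Working:
  start: add(add(Z, SZ), add(Z, Z))
  →1  add(SZ, add(Z, Z))
  →2  S(add(Z, add(Z, Z)))
  →3  S(add(Z, Z))
  →4  SZ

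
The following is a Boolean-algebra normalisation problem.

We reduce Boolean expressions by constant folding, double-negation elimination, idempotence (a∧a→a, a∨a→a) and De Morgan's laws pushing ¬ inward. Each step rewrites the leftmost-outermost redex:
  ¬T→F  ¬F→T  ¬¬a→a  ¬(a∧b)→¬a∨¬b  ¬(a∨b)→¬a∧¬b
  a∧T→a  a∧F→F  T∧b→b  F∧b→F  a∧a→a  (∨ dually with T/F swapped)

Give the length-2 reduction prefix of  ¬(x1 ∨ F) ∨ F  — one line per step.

Answer: after 2 steps: ¬x1 ∧ ¬F

Derivation:
  start: ¬(x1 ∨ F) ∨ F
  →1  ¬(x1 ∨ F)
  →2  ¬x1 ∧ ¬F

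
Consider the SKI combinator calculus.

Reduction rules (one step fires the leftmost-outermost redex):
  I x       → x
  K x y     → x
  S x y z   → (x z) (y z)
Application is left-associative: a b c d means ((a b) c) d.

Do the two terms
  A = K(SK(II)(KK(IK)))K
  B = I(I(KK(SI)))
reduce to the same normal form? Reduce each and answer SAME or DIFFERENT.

Term A:
  start: K(SK(II)(KK(IK)))K
  →1  SK(II)(KK(IK))
  →2  K(KK(IK))(II(KK(IK)))
  →3  KK(IK)
  →4  K

Term B:
  start: I(I(KK(SI)))
  →1  I(KK(SI))
  →2  KK(SI)
  →3  K

Answer: SAME — A ⇓ K, B ⇓ K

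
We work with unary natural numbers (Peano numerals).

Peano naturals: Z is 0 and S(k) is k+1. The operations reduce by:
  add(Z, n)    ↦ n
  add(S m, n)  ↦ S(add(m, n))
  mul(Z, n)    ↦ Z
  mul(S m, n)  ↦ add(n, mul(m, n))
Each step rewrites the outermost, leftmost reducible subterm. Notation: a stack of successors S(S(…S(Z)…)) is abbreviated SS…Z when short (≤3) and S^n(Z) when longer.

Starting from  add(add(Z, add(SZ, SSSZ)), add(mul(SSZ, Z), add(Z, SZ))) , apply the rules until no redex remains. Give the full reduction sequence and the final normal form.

  start: add(add(Z, add(SZ, SSSZ)), add(mul(SSZ, Z), add(Z, SZ)))
  →1  add(add(SZ, SSSZ), add(mul(SSZ, Z), add(Z, SZ)))
  →2  add(S(add(Z, SSSZ)), add(mul(SSZ, Z), add(Z, SZ)))
  →3  S(add(add(Z, SSSZ), add(mul(SSZ, Z), add(Z, SZ))))
  →4  S(add(SSSZ, add(mul(SSZ, Z), add(Z, SZ))))
  →5  S(S(add(SSZ, add(mul(SSZ, Z), add(Z, SZ)))))
  →6  S(S(S(add(SZ, add(mul(SSZ, Z), add(Z, SZ))))))
  →7  S(S(S(S(add(Z, add(mul(SSZ, Z), add(Z, SZ)))))))
  →8  S(S(S(S(add(mul(SSZ, Z), add(Z, SZ))))))
  →9  S(S(S(S(add(add(Z, mul(SZ, Z)), add(Z, SZ))))))
  →10  S(S(S(S(add(mul(SZ, Z), add(Z, SZ))))))
  →11  S(S(S(S(add(add(Z, mul(Z, Z)), add(Z, SZ))))))
  →12  S(S(S(S(add(mul(Z, Z), add(Z, SZ))))))
  →13  S(S(S(S(add(Z, add(Z, SZ))))))
  →14  S(S(S(S(add(Z, SZ)))))
  →15  S^5(Z)

Answer: normal form = S^5(Z)  (in 15 steps)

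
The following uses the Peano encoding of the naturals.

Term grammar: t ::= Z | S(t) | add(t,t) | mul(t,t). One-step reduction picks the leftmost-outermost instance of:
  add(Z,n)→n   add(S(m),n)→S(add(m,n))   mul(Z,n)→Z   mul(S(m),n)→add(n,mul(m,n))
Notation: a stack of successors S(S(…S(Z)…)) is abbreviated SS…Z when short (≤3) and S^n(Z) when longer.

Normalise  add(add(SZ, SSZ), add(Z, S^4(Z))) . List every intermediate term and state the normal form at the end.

  start: add(add(SZ, SSZ), add(Z, S^4(Z)))
  [1] add(S(add(Z, SSZ)), add(Z, S^4(Z)))
  [2] S(add(add(Z, SSZ), add(Z, S^4(Z))))
  [3] S(add(SSZ, add(Z, S^4(Z))))
  [4] S(S(add(SZ, add(Z, S^4(Z)))))
  [5] S(S(S(add(Z, add(Z, S^4(Z))))))
  [6] S(S(S(add(Z, S^4(Z)))))
  [7] S^7(Z)

Answer: normal form = S^7(Z)  (in 7 steps)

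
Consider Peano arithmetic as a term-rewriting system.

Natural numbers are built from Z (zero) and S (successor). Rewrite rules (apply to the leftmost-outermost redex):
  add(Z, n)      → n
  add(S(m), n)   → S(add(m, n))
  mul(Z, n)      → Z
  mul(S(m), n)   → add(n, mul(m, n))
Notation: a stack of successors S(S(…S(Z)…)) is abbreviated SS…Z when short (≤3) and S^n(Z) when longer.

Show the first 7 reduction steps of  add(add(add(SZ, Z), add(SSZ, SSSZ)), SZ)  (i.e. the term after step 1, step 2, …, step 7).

  start: add(add(add(SZ, Z), add(SSZ, SSSZ)), SZ)
  →1  add(add(S(add(Z, Z)), add(SSZ, SSSZ)), SZ)
  →2  add(S(add(add(Z, Z), add(SSZ, SSSZ))), SZ)
  →3  S(add(add(add(Z, Z), add(SSZ, SSSZ)), SZ))
  →4  S(add(add(Z, add(SSZ, SSSZ)), SZ))
  →5  S(add(add(SSZ, SSSZ), SZ))
  →6  S(add(S(add(SZ, SSSZ)), SZ))
  →7  S(S(add(add(SZ, SSSZ), SZ)))

Answer: after 7 steps: S(S(add(add(SZ, SSSZ), SZ)))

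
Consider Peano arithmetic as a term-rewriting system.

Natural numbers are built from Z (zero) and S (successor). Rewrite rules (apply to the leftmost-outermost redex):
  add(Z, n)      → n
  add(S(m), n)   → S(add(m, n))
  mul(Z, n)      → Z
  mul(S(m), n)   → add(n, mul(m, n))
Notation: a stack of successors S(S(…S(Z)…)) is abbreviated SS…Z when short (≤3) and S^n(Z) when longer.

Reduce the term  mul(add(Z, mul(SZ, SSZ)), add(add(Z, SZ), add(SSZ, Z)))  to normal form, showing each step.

  start: mul(add(Z, mul(SZ, SSZ)), add(add(Z, SZ), add(SSZ, Z)))
  [1] mul(mul(SZ, SSZ), add(add(Z, SZ), add(SSZ, Z)))
  [2] mul(add(SSZ, mul(Z, SSZ)), add(add(Z, SZ), add(SSZ, Z)))
  [3] mul(S(add(SZ, mul(Z, SSZ))), add(add(Z, SZ), add(SSZ, Z)))
  [4] add(add(add(Z, SZ), add(SSZ, Z)), mul(add(SZ, mul(Z, SSZ)), add(add(Z, SZ), add(SSZ, Z))))
  [5] add(add(SZ, add(SSZ, Z)), mul(add(SZ, mul(Z, SSZ)), add(add(Z, SZ), add(SSZ, Z))))
  [6] add(S(add(Z, add(SSZ, Z))), mul(add(SZ, mul(Z, SSZ)), add(add(Z, SZ), add(SSZ, Z))))
  [7] S(add(add(Z, add(SSZ, Z)), mul(add(SZ, mul(Z, SSZ)), add(add(Z, SZ), add(SSZ, Z)))))
  [8] S(add(add(SSZ, Z), mul(add(SZ, mul(Z, SSZ)), add(add(Z, SZ), add(SSZ, Z)))))
  [9] S(add(S(add(SZ, Z)), mul(add(SZ, mul(Z, SSZ)), add(add(Z, SZ), add(SSZ, Z)))))
  [10] S(S(add(add(SZ, Z), mul(add(SZ, mul(Z, SSZ)), add(add(Z, SZ), add(SSZ, Z))))))
  [11] S(S(add(S(add(Z, Z)), mul(add(SZ, mul(Z, SSZ)), add(add(Z, SZ), add(SSZ, Z))))))
  [12] S(S(S(add(add(Z, Z), mul(add(SZ, mul(Z, SSZ)), add(add(Z, SZ), add(SSZ, Z)))))))
  [13] S(S(S(add(Z, mul(add(SZ, mul(Z, SSZ)), add(add(Z, SZ), add(SSZ, Z)))))))
  [14] S(S(S(mul(add(SZ, mul(Z, SSZ)), add(add(Z, SZ), add(SSZ, Z))))))
  [15] S(S(S(mul(S(add(Z, mul(Z, SSZ))), add(add(Z, SZ), add(SSZ, Z))))))
  [16] S(S(S(add(add(add(Z, SZ), add(SSZ, Z)), mul(add(Z, mul(Z, SSZ)), add(add(Z, SZ), add(SSZ, Z)))))))
  [17] S(S(S(add(add(SZ, add(SSZ, Z)), mul(add(Z, mul(Z, SSZ)), add(add(Z, SZ), add(SSZ, Z)))))))
  [18] S(S(S(add(S(add(Z, add(SSZ, Z))), mul(add(Z, mul(Z, SSZ)), add(add(Z, SZ), add(SSZ, Z)))))))
  [19] S(S(S(S(add(add(Z, add(SSZ, Z)), mul(add(Z, mul(Z, SSZ)), add(add(Z, SZ), add(SSZ, Z))))))))
  [20] S(S(S(S(add(add(SSZ, Z), mul(add(Z, mul(Z, SSZ)), add(add(Z, SZ), add(SSZ, Z))))))))
  [21] S(S(S(S(add(S(add(SZ, Z)), mul(add(Z, mul(Z, SSZ)), add(add(Z, SZ), add(SSZ, Z))))))))
  [22] S(S(S(S(S(add(add(SZ, Z), mul(add(Z, mul(Z, SSZ)), add(add(Z, SZ), add(SSZ, Z)))))))))
  [23] S(S(S(S(S(add(S(add(Z, Z)), mul(add(Z, mul(Z, SSZ)), add(add(Z, SZ), add(SSZ, Z)))))))))
  [24] S(S(S(S(S(S(add(add(Z, Z), mul(add(Z, mul(Z, SSZ)), add(add(Z, SZ), add(SSZ, Z))))))))))
  [25] S(S(S(S(S(S(add(Z, mul(add(Z, mul(Z, SSZ)), add(add(Z, SZ), add(SSZ, Z))))))))))
  [26] S(S(S(S(S(S(mul(add(Z, mul(Z, SSZ)), add(add(Z, SZ), add(SSZ, Z)))))))))
  [27] S(S(S(S(S(S(mul(mul(Z, SSZ), add(add(Z, SZ), add(SSZ, Z)))))))))
  [28] S(S(S(S(S(S(mul(Z, add(add(Z, SZ), add(SSZ, Z)))))))))
  [29] S^6(Z)

Answer: normal form = S^6(Z)  (in 29 steps)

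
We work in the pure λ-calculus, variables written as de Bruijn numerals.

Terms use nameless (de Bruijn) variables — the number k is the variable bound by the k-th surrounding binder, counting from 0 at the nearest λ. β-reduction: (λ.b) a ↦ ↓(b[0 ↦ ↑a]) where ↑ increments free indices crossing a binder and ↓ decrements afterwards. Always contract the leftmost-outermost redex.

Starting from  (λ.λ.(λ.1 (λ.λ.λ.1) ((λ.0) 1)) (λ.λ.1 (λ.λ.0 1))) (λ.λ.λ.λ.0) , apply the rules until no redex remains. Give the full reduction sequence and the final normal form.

Answer: normal form = λ.0 (λ.λ.λ.1) 0  (in 3 steps)

Reduction:
  start: (λ.λ.(λ.1 (λ.λ.λ.1) ((λ.0) 1)) (λ.λ.1 (λ.λ.0 1))) (λ.λ.λ.λ.0)
  →1  λ.(λ.1 (λ.λ.λ.1) ((λ.0) 1)) (λ.λ.1 (λ.λ.0 1))
  →2  λ.0 (λ.λ.λ.1) ((λ.0) 0)
  →3  λ.0 (λ.λ.λ.1) 0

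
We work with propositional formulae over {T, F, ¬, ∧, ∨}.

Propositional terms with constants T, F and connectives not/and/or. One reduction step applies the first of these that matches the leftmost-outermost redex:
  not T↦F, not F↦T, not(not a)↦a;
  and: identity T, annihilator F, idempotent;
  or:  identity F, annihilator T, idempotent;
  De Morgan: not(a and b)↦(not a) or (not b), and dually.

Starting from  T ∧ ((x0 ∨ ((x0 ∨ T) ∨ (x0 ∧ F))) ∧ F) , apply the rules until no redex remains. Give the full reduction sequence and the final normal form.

  start: T ∧ ((x0 ∨ ((x0 ∨ T) ∨ (x0 ∧ F))) ∧ F)
  [1] (x0 ∨ ((x0 ∨ T) ∨ (x0 ∧ F))) ∧ F
  [2] F

Answer: normal form = F  (in 2 steps)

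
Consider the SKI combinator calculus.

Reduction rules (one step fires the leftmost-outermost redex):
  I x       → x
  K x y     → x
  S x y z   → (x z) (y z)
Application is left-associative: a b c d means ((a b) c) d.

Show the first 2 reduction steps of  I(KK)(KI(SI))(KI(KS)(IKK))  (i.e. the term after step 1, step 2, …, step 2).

  start: I(KK)(KI(SI))(KI(KS)(IKK))
  step 1: KK(KI(SI))(KI(KS)(IKK))
  step 2: K(KI(KS)(IKK))

Answer: after 2 steps: K(KI(KS)(IKK))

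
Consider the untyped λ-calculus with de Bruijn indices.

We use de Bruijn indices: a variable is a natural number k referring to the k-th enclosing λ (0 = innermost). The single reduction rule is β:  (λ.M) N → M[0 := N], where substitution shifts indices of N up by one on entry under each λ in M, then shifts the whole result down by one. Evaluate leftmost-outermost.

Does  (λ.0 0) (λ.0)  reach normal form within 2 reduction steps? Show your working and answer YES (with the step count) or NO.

Answer: YES — reaches normal form λ.0 in 2 ≤ 2 steps

Working:
  start: (λ.0 0) (λ.0)
  step 1: (λ.0) (λ.0)
  step 2: λ.0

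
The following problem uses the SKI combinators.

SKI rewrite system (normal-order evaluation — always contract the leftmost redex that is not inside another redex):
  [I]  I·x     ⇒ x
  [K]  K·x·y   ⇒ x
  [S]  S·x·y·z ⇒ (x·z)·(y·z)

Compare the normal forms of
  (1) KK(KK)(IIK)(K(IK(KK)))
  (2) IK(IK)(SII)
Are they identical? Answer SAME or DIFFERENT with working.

Answer: SAME — A ⇓ K, B ⇓ K

Reduction:
Term A:
  start: KK(KK)(IIK)(K(IK(KK)))
  step 1: K(IIK)(K(IK(KK)))
  step 2: IIK
  step 3: IK
  step 4: K

Term B:
  start: IK(IK)(SII)
  step 1: K(IK)(SII)
  step 2: IK
  step 3: K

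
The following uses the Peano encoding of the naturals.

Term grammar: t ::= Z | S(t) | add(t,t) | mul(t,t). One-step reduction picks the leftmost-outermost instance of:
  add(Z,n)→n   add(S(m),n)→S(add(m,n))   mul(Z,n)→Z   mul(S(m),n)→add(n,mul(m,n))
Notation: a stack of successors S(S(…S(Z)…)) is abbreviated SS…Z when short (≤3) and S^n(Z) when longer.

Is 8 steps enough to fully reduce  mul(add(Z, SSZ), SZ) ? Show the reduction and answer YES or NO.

  start: mul(add(Z, SSZ), SZ)
  →1  mul(SSZ, SZ)
  →2  add(SZ, mul(SZ, SZ))
  →3  S(add(Z, mul(SZ, SZ)))
  →4  S(mul(SZ, SZ))
  →5  S(add(SZ, mul(Z, SZ)))
  →6  S(S(add(Z, mul(Z, SZ))))
  →7  S(S(mul(Z, SZ)))
  →8  SSZ

Answer: YES — reaches normal form SSZ in 8 ≤ 8 steps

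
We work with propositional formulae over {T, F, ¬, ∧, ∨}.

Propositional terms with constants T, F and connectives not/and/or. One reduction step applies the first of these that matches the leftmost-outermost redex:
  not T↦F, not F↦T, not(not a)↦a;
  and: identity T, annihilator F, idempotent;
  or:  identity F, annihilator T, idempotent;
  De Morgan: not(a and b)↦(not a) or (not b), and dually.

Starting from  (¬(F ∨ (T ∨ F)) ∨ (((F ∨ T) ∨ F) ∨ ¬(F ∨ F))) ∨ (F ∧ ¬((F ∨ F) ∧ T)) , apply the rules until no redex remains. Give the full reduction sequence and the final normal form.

Answer: normal form = T  (in 11 steps)

Reduction:
  start: (¬(F ∨ (T ∨ F)) ∨ (((F ∨ T) ∨ F) ∨ ¬(F ∨ F))) ∨ (F ∧ ¬((F ∨ F) ∧ T))
  step 1: ((¬F ∧ ¬(T ∨ F)) ∨ (((F ∨ T) ∨ F) ∨ ¬(F ∨ F))) ∨ (F ∧ ¬((F ∨ F) ∧ T))
  step 2: ((T ∧ ¬(T ∨ F)) ∨ (((F ∨ T) ∨ F) ∨ ¬(F ∨ F))) ∨ (F ∧ ¬((F ∨ F) ∧ T))
  step 3: (¬(T ∨ F) ∨ (((F ∨ T) ∨ F) ∨ ¬(F ∨ F))) ∨ (F ∧ ¬((F ∨ F) ∧ T))
  step 4: ((¬T ∧ ¬F) ∨ (((F ∨ T) ∨ F) ∨ ¬(F ∨ F))) ∨ (F ∧ ¬((F ∨ F) ∧ T))
  step 5: ((F ∧ ¬F) ∨ (((F ∨ T) ∨ F) ∨ ¬(F ∨ F))) ∨ (F ∧ ¬((F ∨ F) ∧ T))
  step 6: (F ∨ (((F ∨ T) ∨ F) ∨ ¬(F ∨ F))) ∨ (F ∧ ¬((F ∨ F) ∧ T))
  step 7: (((F ∨ T) ∨ F) ∨ ¬(F ∨ F)) ∨ (F ∧ ¬((F ∨ F) ∧ T))
  step 8: ((F ∨ T) ∨ ¬(F ∨ F)) ∨ (F ∧ ¬((F ∨ F) ∧ T))
  step 9: (T ∨ ¬(F ∨ F)) ∨ (F ∧ ¬((F ∨ F) ∧ T))
  step 10: T ∨ (F ∧ ¬((F ∨ F) ∧ T))
  step 11: T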